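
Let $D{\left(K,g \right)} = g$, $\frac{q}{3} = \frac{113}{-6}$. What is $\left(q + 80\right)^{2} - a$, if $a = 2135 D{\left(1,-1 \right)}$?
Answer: $\frac{10749}{4} \approx 2687.3$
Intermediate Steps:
$q = - \frac{113}{2}$ ($q = 3 \frac{113}{-6} = 3 \cdot 113 \left(- \frac{1}{6}\right) = 3 \left(- \frac{113}{6}\right) = - \frac{113}{2} \approx -56.5$)
$a = -2135$ ($a = 2135 \left(-1\right) = -2135$)
$\left(q + 80\right)^{2} - a = \left(- \frac{113}{2} + 80\right)^{2} - -2135 = \left(\frac{47}{2}\right)^{2} + 2135 = \frac{2209}{4} + 2135 = \frac{10749}{4}$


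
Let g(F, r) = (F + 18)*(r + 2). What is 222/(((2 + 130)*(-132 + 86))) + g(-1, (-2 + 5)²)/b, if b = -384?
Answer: -50863/97152 ≈ -0.52354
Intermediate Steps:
g(F, r) = (2 + r)*(18 + F) (g(F, r) = (18 + F)*(2 + r) = (2 + r)*(18 + F))
222/(((2 + 130)*(-132 + 86))) + g(-1, (-2 + 5)²)/b = 222/(((2 + 130)*(-132 + 86))) + (36 + 2*(-1) + 18*(-2 + 5)² - (-2 + 5)²)/(-384) = 222/((132*(-46))) + (36 - 2 + 18*3² - 1*3²)*(-1/384) = 222/(-6072) + (36 - 2 + 18*9 - 1*9)*(-1/384) = 222*(-1/6072) + (36 - 2 + 162 - 9)*(-1/384) = -37/1012 + 187*(-1/384) = -37/1012 - 187/384 = -50863/97152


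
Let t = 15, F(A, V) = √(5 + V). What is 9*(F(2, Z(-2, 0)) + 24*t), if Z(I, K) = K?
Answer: 3240 + 9*√5 ≈ 3260.1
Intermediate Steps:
9*(F(2, Z(-2, 0)) + 24*t) = 9*(√(5 + 0) + 24*15) = 9*(√5 + 360) = 9*(360 + √5) = 3240 + 9*√5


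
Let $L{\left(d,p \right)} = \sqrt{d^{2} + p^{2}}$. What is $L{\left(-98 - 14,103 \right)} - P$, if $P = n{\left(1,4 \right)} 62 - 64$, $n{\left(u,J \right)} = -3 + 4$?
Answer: $2 + 13 \sqrt{137} \approx 154.16$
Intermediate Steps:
$n{\left(u,J \right)} = 1$
$P = -2$ ($P = 1 \cdot 62 - 64 = 62 - 64 = -2$)
$L{\left(-98 - 14,103 \right)} - P = \sqrt{\left(-98 - 14\right)^{2} + 103^{2}} - -2 = \sqrt{\left(-98 - 14\right)^{2} + 10609} + 2 = \sqrt{\left(-112\right)^{2} + 10609} + 2 = \sqrt{12544 + 10609} + 2 = \sqrt{23153} + 2 = 13 \sqrt{137} + 2 = 2 + 13 \sqrt{137}$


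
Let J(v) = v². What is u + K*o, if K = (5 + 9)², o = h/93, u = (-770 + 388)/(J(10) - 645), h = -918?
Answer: -32675078/16895 ≈ -1934.0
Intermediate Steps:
u = 382/545 (u = (-770 + 388)/(10² - 645) = -382/(100 - 645) = -382/(-545) = -382*(-1/545) = 382/545 ≈ 0.70092)
o = -306/31 (o = -918/93 = -918*1/93 = -306/31 ≈ -9.8710)
K = 196 (K = 14² = 196)
u + K*o = 382/545 + 196*(-306/31) = 382/545 - 59976/31 = -32675078/16895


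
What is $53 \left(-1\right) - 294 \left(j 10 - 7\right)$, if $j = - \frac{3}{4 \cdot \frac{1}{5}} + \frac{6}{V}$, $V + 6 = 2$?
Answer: $17440$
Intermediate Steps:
$V = -4$ ($V = -6 + 2 = -4$)
$j = - \frac{21}{4}$ ($j = - \frac{3}{4 \cdot \frac{1}{5}} + \frac{6}{-4} = - \frac{3}{4 \cdot \frac{1}{5}} + 6 \left(- \frac{1}{4}\right) = - \frac{3}{\frac{4}{5}} - \frac{3}{2} = \left(-3\right) \frac{5}{4} - \frac{3}{2} = - \frac{15}{4} - \frac{3}{2} = - \frac{21}{4} \approx -5.25$)
$53 \left(-1\right) - 294 \left(j 10 - 7\right) = 53 \left(-1\right) - 294 \left(\left(- \frac{21}{4}\right) 10 - 7\right) = -53 - 294 \left(- \frac{105}{2} - 7\right) = -53 - -17493 = -53 + 17493 = 17440$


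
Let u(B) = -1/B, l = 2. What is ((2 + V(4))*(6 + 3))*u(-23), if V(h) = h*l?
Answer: 90/23 ≈ 3.9130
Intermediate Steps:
V(h) = 2*h (V(h) = h*2 = 2*h)
((2 + V(4))*(6 + 3))*u(-23) = ((2 + 2*4)*(6 + 3))*(-1/(-23)) = ((2 + 8)*9)*(-1*(-1/23)) = (10*9)*(1/23) = 90*(1/23) = 90/23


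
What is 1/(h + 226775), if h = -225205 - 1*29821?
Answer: -1/28251 ≈ -3.5397e-5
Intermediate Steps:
h = -255026 (h = -225205 - 29821 = -255026)
1/(h + 226775) = 1/(-255026 + 226775) = 1/(-28251) = -1/28251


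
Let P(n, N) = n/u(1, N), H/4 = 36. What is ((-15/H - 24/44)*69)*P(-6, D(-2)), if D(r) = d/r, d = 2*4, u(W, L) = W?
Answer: 23667/88 ≈ 268.94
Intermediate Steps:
H = 144 (H = 4*36 = 144)
d = 8
D(r) = 8/r
P(n, N) = n (P(n, N) = n/1 = n*1 = n)
((-15/H - 24/44)*69)*P(-6, D(-2)) = ((-15/144 - 24/44)*69)*(-6) = ((-15*1/144 - 24*1/44)*69)*(-6) = ((-5/48 - 6/11)*69)*(-6) = -343/528*69*(-6) = -7889/176*(-6) = 23667/88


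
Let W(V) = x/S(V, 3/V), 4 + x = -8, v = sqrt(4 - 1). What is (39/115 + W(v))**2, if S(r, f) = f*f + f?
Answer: 582501/13225 - 2604*sqrt(3)/115 ≈ 4.8258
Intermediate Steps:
v = sqrt(3) ≈ 1.7320
S(r, f) = f + f**2 (S(r, f) = f**2 + f = f + f**2)
x = -12 (x = -4 - 8 = -12)
W(V) = -4*V/(1 + 3/V) (W(V) = -12*V/(3*(1 + 3/V)) = -4*V/(1 + 3/V))
(39/115 + W(v))**2 = (39/115 - 4*(sqrt(3))**2/(3 + sqrt(3)))**2 = (39*(1/115) - 4*3/(3 + sqrt(3)))**2 = (39/115 - 12/(3 + sqrt(3)))**2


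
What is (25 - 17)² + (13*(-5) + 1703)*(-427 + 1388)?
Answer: 1574182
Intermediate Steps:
(25 - 17)² + (13*(-5) + 1703)*(-427 + 1388) = 8² + (-65 + 1703)*961 = 64 + 1638*961 = 64 + 1574118 = 1574182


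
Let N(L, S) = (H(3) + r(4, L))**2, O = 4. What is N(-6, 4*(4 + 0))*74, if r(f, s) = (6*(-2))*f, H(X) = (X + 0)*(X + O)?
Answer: 53946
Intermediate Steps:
H(X) = X*(4 + X) (H(X) = (X + 0)*(X + 4) = X*(4 + X))
r(f, s) = -12*f
N(L, S) = 729 (N(L, S) = (3*(4 + 3) - 12*4)**2 = (3*7 - 48)**2 = (21 - 48)**2 = (-27)**2 = 729)
N(-6, 4*(4 + 0))*74 = 729*74 = 53946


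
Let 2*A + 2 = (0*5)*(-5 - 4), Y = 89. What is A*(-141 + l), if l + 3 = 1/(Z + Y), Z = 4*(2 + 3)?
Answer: 15695/109 ≈ 143.99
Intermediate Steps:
Z = 20 (Z = 4*5 = 20)
A = -1 (A = -1 + ((0*5)*(-5 - 4))/2 = -1 + (0*(-9))/2 = -1 + (½)*0 = -1 + 0 = -1)
l = -326/109 (l = -3 + 1/(20 + 89) = -3 + 1/109 = -326/109 ≈ -2.9908)
A*(-141 + l) = -(-141 - 326/109) = -1*(-15695/109) = 15695/109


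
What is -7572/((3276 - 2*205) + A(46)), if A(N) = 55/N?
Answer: -348312/131891 ≈ -2.6409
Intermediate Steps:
-7572/((3276 - 2*205) + A(46)) = -7572/((3276 - 2*205) + 55/46) = -7572/((3276 - 410) + 55*(1/46)) = -7572/(2866 + 55/46) = -7572/131891/46 = -7572*46/131891 = -348312/131891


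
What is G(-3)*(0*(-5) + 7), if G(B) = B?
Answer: -21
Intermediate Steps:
G(-3)*(0*(-5) + 7) = -3*(0*(-5) + 7) = -3*(0 + 7) = -3*7 = -21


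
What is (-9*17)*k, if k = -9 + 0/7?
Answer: 1377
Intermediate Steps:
k = -9 (k = -9 + 0*(⅐) = -9 + 0 = -9)
(-9*17)*k = -9*17*(-9) = -153*(-9) = 1377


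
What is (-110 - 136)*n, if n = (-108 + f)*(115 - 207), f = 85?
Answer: -520536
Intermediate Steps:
n = 2116 (n = (-108 + 85)*(115 - 207) = -23*(-92) = 2116)
(-110 - 136)*n = (-110 - 136)*2116 = -246*2116 = -520536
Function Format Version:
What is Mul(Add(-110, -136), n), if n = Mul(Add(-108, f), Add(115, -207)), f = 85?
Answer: -520536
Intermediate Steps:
n = 2116 (n = Mul(Add(-108, 85), Add(115, -207)) = Mul(-23, -92) = 2116)
Mul(Add(-110, -136), n) = Mul(Add(-110, -136), 2116) = Mul(-246, 2116) = -520536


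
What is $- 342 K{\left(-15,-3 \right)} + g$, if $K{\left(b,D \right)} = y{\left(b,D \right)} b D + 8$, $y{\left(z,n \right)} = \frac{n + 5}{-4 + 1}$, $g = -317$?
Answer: $7207$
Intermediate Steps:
$y{\left(z,n \right)} = - \frac{5}{3} - \frac{n}{3}$ ($y{\left(z,n \right)} = \frac{5 + n}{-3} = \left(5 + n\right) \left(- \frac{1}{3}\right) = - \frac{5}{3} - \frac{n}{3}$)
$K{\left(b,D \right)} = 8 + D b \left(- \frac{5}{3} - \frac{D}{3}\right)$ ($K{\left(b,D \right)} = \left(- \frac{5}{3} - \frac{D}{3}\right) b D + 8 = b \left(- \frac{5}{3} - \frac{D}{3}\right) D + 8 = D b \left(- \frac{5}{3} - \frac{D}{3}\right) + 8 = 8 + D b \left(- \frac{5}{3} - \frac{D}{3}\right)$)
$- 342 K{\left(-15,-3 \right)} + g = - 342 \left(8 - \left(-1\right) \left(-15\right) \left(5 - 3\right)\right) - 317 = - 342 \left(8 - \left(-1\right) \left(-15\right) 2\right) - 317 = - 342 \left(8 - 30\right) - 317 = \left(-342\right) \left(-22\right) - 317 = 7524 - 317 = 7207$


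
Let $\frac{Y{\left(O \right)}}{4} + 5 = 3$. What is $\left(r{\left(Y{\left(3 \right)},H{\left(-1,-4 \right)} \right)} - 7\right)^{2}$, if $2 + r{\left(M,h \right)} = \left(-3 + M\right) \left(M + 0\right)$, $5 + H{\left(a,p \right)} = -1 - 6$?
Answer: $6241$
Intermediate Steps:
$Y{\left(O \right)} = -8$ ($Y{\left(O \right)} = -20 + 4 \cdot 3 = -20 + 12 = -8$)
$H{\left(a,p \right)} = -12$ ($H{\left(a,p \right)} = -5 - 7 = -12$)
$r{\left(M,h \right)} = -2 + M \left(-3 + M\right)$ ($r{\left(M,h \right)} = -2 + \left(-3 + M\right) \left(M + 0\right) = -2 + \left(-3 + M\right) M = -2 + M \left(-3 + M\right)$)
$\left(r{\left(Y{\left(3 \right)},H{\left(-1,-4 \right)} \right)} - 7\right)^{2} = \left(\left(-2 + \left(-8\right)^{2} - -24\right) - 7\right)^{2} = \left(\left(-2 + 64 + 24\right) - 7\right)^{2} = \left(86 - 7\right)^{2} = 79^{2} = 6241$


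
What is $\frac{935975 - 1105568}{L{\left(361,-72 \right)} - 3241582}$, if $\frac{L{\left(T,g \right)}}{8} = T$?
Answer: $\frac{169593}{3238694} \approx 0.052365$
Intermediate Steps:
$L{\left(T,g \right)} = 8 T$
$\frac{935975 - 1105568}{L{\left(361,-72 \right)} - 3241582} = \frac{935975 - 1105568}{8 \cdot 361 - 3241582} = \frac{935975 + \left(-1717008 + 611440\right)}{2888 - 3241582} = \frac{935975 - 1105568}{-3238694} = \left(-169593\right) \left(- \frac{1}{3238694}\right) = \frac{169593}{3238694}$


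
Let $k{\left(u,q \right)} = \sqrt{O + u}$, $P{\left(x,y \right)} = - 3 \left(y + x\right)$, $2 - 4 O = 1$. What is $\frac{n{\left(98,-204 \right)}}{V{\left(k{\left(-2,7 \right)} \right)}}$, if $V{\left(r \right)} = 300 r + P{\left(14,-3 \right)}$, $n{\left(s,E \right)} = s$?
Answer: $- \frac{1078}{52863} - \frac{4900 i \sqrt{7}}{52863} \approx -0.020392 - 0.24524 i$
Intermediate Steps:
$O = \frac{1}{4}$ ($O = \frac{1}{2} - \frac{1}{4} = \frac{1}{4} \approx 0.25$)
$P{\left(x,y \right)} = - 3 x - 3 y$ ($P{\left(x,y \right)} = - 3 \left(x + y\right) = - 3 x - 3 y$)
$k{\left(u,q \right)} = \sqrt{\frac{1}{4} + u}$
$V{\left(r \right)} = -33 + 300 r$ ($V{\left(r \right)} = 300 r - 33 = -33 + 300 r$)
$\frac{n{\left(98,-204 \right)}}{V{\left(k{\left(-2,7 \right)} \right)}} = \frac{98}{-33 + 300 \frac{\sqrt{1 + 4 \left(-2\right)}}{2}} = \frac{98}{-33 + 300 \frac{\sqrt{1 - 8}}{2}} = \frac{98}{-33 + 300 \frac{\sqrt{-7}}{2}} = \frac{98}{-33 + 300 \frac{i \sqrt{7}}{2}} = \frac{98}{-33 + 150 i \sqrt{7}}$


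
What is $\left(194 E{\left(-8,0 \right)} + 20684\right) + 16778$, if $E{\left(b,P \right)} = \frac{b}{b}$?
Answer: $37656$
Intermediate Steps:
$E{\left(b,P \right)} = 1$
$\left(194 E{\left(-8,0 \right)} + 20684\right) + 16778 = \left(194 \cdot 1 + 20684\right) + 16778 = \left(194 + 20684\right) + 16778 = 20878 + 16778 = 37656$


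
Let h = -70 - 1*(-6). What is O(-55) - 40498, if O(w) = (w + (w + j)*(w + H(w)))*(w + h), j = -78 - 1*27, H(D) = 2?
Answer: -1043073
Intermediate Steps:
h = -64 (h = -70 + 6 = -64)
j = -105 (j = -78 - 27 = -105)
O(w) = (-64 + w)*(w + (-105 + w)*(2 + w)) (O(w) = (w + (w - 105)*(w + 2))*(w - 64) = (w + (-105 + w)*(2 + w))*(-64 + w) = (-64 + w)*(w + (-105 + w)*(2 + w)))
O(-55) - 40498 = (13440 + (-55)**3 - 166*(-55)**2 + 6318*(-55)) - 40498 = (13440 - 166375 - 166*3025 - 347490) - 40498 = (13440 - 166375 - 502150 - 347490) - 40498 = -1002575 - 40498 = -1043073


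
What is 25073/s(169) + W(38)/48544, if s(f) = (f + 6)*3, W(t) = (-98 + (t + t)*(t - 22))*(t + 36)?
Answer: 8517419/172200 ≈ 49.462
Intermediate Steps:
W(t) = (-98 + 2*t*(-22 + t))*(36 + t) (W(t) = (-98 + (2*t)*(-22 + t))*(36 + t) = (-98 + 2*t*(-22 + t))*(36 + t))
s(f) = 18 + 3*f (s(f) = (6 + f)*3 = 18 + 3*f)
25073/s(169) + W(38)/48544 = 25073/(18 + 3*169) + (-3528 - 1682*38 + 2*38**3 + 28*38**2)/48544 = 25073/(18 + 507) + (-3528 - 63916 + 2*54872 + 28*1444)*(1/48544) = 25073/525 + (-3528 - 63916 + 109744 + 40432)*(1/48544) = 25073*(1/525) + 82732*(1/48544) = 25073/525 + 559/328 = 8517419/172200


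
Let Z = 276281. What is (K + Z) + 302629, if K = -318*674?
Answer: 364578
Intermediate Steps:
K = -214332
(K + Z) + 302629 = (-214332 + 276281) + 302629 = 61949 + 302629 = 364578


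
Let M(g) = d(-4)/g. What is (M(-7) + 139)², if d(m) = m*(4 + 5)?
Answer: 1018081/49 ≈ 20777.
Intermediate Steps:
d(m) = 9*m (d(m) = m*9 = 9*m)
M(g) = -36/g (M(g) = (9*(-4))/g = -36/g)
(M(-7) + 139)² = (-36/(-7) + 139)² = (-36*(-⅐) + 139)² = (36/7 + 139)² = (1009/7)² = 1018081/49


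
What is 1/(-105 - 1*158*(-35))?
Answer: 1/5425 ≈ 0.00018433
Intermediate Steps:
1/(-105 - 1*158*(-35)) = 1/(-105 - 158*(-35)) = 1/(-105 + 5530) = 1/5425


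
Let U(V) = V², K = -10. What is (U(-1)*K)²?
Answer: 100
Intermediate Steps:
(U(-1)*K)² = ((-1)²*(-10))² = (1*(-10))² = (-10)² = 100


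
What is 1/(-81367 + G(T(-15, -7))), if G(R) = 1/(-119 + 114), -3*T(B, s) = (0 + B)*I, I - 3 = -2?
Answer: -5/406836 ≈ -1.2290e-5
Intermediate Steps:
I = 1 (I = 3 - 2 = 1)
T(B, s) = -B/3 (T(B, s) = -(0 + B)/3 = -B/3)
G(R) = -1/5 (G(R) = 1/(-5) = -1/5)
1/(-81367 + G(T(-15, -7))) = 1/(-81367 - 1/5) = 1/(-406836/5) = -5/406836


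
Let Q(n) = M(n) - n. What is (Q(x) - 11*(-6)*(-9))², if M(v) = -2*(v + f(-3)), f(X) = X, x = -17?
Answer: 288369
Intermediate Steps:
M(v) = 6 - 2*v (M(v) = -2*(v - 3) = -2*(-3 + v) = 6 - 2*v)
Q(n) = 6 - 3*n (Q(n) = (6 - 2*n) - n = 6 - 3*n)
(Q(x) - 11*(-6)*(-9))² = ((6 - 3*(-17)) - 11*(-6)*(-9))² = ((6 + 51) + 66*(-9))² = (57 - 594)² = (-537)² = 288369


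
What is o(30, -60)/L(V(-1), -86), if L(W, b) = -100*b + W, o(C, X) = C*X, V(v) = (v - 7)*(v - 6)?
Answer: -225/1082 ≈ -0.20795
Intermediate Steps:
V(v) = (-7 + v)*(-6 + v)
L(W, b) = W - 100*b
o(30, -60)/L(V(-1), -86) = (30*(-60))/((42 + (-1)² - 13*(-1)) - 100*(-86)) = -1800/((42 + 1 + 13) + 8600) = -1800/(56 + 8600) = -1800/8656 = -1800*1/8656 = -225/1082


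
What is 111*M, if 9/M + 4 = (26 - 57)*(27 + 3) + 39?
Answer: -999/895 ≈ -1.1162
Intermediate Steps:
M = -9/895 (M = 9/(-4 + ((26 - 57)*(27 + 3) + 39)) = 9/(-4 + (-31*30 + 39)) = 9/(-4 + (-930 + 39)) = 9/(-4 - 891) = 9/(-895) = 9*(-1/895) = -9/895 ≈ -0.010056)
111*M = 111*(-9/895) = -999/895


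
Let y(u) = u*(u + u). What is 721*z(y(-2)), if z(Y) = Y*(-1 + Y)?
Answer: 40376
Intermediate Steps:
y(u) = 2*u² (y(u) = u*(2*u) = 2*u²)
721*z(y(-2)) = 721*((2*(-2)²)*(-1 + 2*(-2)²)) = 721*((2*4)*(-1 + 2*4)) = 721*(8*(-1 + 8)) = 721*(8*7) = 721*56 = 40376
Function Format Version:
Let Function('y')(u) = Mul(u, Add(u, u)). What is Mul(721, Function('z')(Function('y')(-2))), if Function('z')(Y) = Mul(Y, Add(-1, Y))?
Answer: 40376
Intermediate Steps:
Function('y')(u) = Mul(2, Pow(u, 2)) (Function('y')(u) = Mul(u, Mul(2, u)) = Mul(2, Pow(u, 2)))
Mul(721, Function('z')(Function('y')(-2))) = Mul(721, Mul(Mul(2, Pow(-2, 2)), Add(-1, Mul(2, Pow(-2, 2))))) = Mul(721, Mul(Mul(2, 4), Add(-1, Mul(2, 4)))) = Mul(721, Mul(8, Add(-1, 8))) = Mul(721, Mul(8, 7)) = Mul(721, 56) = 40376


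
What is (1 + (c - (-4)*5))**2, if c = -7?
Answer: 196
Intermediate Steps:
(1 + (c - (-4)*5))**2 = (1 + (-7 - (-4)*5))**2 = (1 + (-7 - 1*(-20)))**2 = (1 + (-7 + 20))**2 = (1 + 13)**2 = 14**2 = 196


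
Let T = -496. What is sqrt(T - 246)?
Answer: I*sqrt(742) ≈ 27.24*I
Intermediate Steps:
sqrt(T - 246) = sqrt(-496 - 246) = sqrt(-742) = I*sqrt(742)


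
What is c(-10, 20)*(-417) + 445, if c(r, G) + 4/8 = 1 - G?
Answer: 17153/2 ≈ 8576.5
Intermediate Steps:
c(r, G) = ½ - G (c(r, G) = -½ + (1 - G) = ½ - G)
c(-10, 20)*(-417) + 445 = (½ - 1*20)*(-417) + 445 = (½ - 20)*(-417) + 445 = -39/2*(-417) + 445 = 16263/2 + 445 = 17153/2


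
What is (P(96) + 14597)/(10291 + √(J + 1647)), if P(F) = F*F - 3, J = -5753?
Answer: 245028710/105908787 - 23810*I*√4106/105908787 ≈ 2.3136 - 0.014406*I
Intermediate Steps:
P(F) = -3 + F² (P(F) = F² - 3 = -3 + F²)
(P(96) + 14597)/(10291 + √(J + 1647)) = ((-3 + 96²) + 14597)/(10291 + √(-5753 + 1647)) = ((-3 + 9216) + 14597)/(10291 + √(-4106)) = (9213 + 14597)/(10291 + I*√4106) = 23810/(10291 + I*√4106)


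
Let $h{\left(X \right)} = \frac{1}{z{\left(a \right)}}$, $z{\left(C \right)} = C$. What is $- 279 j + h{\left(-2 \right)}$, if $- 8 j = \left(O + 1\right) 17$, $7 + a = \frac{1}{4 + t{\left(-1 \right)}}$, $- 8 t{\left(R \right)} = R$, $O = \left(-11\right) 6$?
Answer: $- \frac{68750049}{1784} \approx -38537.0$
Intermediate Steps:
$O = -66$
$t{\left(R \right)} = - \frac{R}{8}$
$a = - \frac{223}{33}$ ($a = -7 + \frac{1}{4 - - \frac{1}{8}} = -7 + \frac{1}{4 + \frac{1}{8}} = -7 + \frac{1}{\frac{33}{8}} = -7 + \frac{8}{33} = - \frac{223}{33} \approx -6.7576$)
$h{\left(X \right)} = - \frac{33}{223}$ ($h{\left(X \right)} = \frac{1}{- \frac{223}{33}} = - \frac{33}{223}$)
$j = \frac{1105}{8}$ ($j = - \frac{\left(-66 + 1\right) 17}{8} = - \frac{\left(-65\right) 17}{8} = \left(- \frac{1}{8}\right) \left(-1105\right) = \frac{1105}{8} \approx 138.13$)
$- 279 j + h{\left(-2 \right)} = \left(-279\right) \frac{1105}{8} - \frac{33}{223} = - \frac{308295}{8} - \frac{33}{223} = - \frac{68750049}{1784}$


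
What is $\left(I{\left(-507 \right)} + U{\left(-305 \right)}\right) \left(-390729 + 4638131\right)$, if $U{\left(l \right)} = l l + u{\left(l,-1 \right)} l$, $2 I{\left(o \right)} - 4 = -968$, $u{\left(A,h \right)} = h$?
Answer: $394362780896$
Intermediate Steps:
$I{\left(o \right)} = -482$ ($I{\left(o \right)} = 2 + \frac{1}{2} \left(-968\right) = 2 - 484 = -482$)
$U{\left(l \right)} = l^{2} - l$ ($U{\left(l \right)} = l l - l = l^{2} - l$)
$\left(I{\left(-507 \right)} + U{\left(-305 \right)}\right) \left(-390729 + 4638131\right) = \left(-482 - 305 \left(-1 - 305\right)\right) \left(-390729 + 4638131\right) = \left(-482 - -93330\right) 4247402 = \left(-482 + 93330\right) 4247402 = 92848 \cdot 4247402 = 394362780896$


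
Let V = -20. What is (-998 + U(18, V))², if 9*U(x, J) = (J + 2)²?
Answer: 925444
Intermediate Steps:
U(x, J) = (2 + J)²/9 (U(x, J) = (J + 2)²/9 = (2 + J)²/9)
(-998 + U(18, V))² = (-998 + (2 - 20)²/9)² = (-998 + (⅑)*(-18)²)² = (-998 + (⅑)*324)² = (-998 + 36)² = (-962)² = 925444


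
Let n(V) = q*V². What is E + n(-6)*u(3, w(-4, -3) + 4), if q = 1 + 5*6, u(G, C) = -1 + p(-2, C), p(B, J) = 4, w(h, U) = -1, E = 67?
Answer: 3415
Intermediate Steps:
u(G, C) = 3 (u(G, C) = -1 + 4 = 3)
q = 31 (q = 1 + 30 = 31)
n(V) = 31*V²
E + n(-6)*u(3, w(-4, -3) + 4) = 67 + (31*(-6)²)*3 = 67 + (31*36)*3 = 67 + 1116*3 = 67 + 3348 = 3415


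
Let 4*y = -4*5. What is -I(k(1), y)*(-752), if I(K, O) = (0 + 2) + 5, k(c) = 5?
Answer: 5264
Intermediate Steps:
y = -5 (y = (-4*5)/4 = (¼)*(-20) = -5)
I(K, O) = 7 (I(K, O) = 2 + 5 = 7)
-I(k(1), y)*(-752) = -7*(-752) = -1*(-5264) = 5264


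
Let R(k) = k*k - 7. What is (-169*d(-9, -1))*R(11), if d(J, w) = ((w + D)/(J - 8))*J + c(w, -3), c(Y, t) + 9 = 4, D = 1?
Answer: 96330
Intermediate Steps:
c(Y, t) = -5 (c(Y, t) = -9 + 4 = -5)
R(k) = -7 + k² (R(k) = k² - 7 = -7 + k²)
d(J, w) = -5 + J*(1 + w)/(-8 + J) (d(J, w) = ((w + 1)/(J - 8))*J - 5 = ((1 + w)/(-8 + J))*J - 5 = J*(1 + w)/(-8 + J) - 5 = -5 + J*(1 + w)/(-8 + J))
(-169*d(-9, -1))*R(11) = (-169*(40 - 4*(-9) - 9*(-1))/(-8 - 9))*(-7 + 11²) = (-169*(40 + 36 + 9)/(-17))*(-7 + 121) = -(-169)*85/17*114 = -169*(-5)*114 = 845*114 = 96330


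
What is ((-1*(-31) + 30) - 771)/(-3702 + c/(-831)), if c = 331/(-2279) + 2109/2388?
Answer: 1070327700840/5580780421069 ≈ 0.19179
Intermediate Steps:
c = 1338661/1814084 (c = 331*(-1/2279) + 2109*(1/2388) = -331/2279 + 703/796 = 1338661/1814084 ≈ 0.73793)
((-1*(-31) + 30) - 771)/(-3702 + c/(-831)) = ((-1*(-31) + 30) - 771)/(-3702 + (1338661/1814084)/(-831)) = ((31 + 30) - 771)/(-3702 + (1338661/1814084)*(-1/831)) = (61 - 771)/(-3702 - 1338661/1507503804) = -710/(-5580780421069/1507503804) = -710*(-1507503804/5580780421069) = 1070327700840/5580780421069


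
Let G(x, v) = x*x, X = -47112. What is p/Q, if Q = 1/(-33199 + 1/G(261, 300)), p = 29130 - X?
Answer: -57475008268292/22707 ≈ -2.5312e+9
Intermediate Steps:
G(x, v) = x²
p = 76242 (p = 29130 - 1*(-47112) = 29130 + 47112 = 76242)
Q = -68121/2261549078 (Q = 1/(-33199 + 1/(261²)) = 1/(-33199 + 1/68121) = 1/(-2261549078/68121) = -68121/2261549078 ≈ -3.0121e-5)
p/Q = 76242/(-68121/2261549078) = 76242*(-2261549078/68121) = -57475008268292/22707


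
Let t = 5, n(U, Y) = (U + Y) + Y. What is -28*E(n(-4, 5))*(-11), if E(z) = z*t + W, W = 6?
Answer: 11088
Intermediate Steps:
n(U, Y) = U + 2*Y
E(z) = 6 + 5*z (E(z) = z*5 + 6 = 5*z + 6 = 6 + 5*z)
-28*E(n(-4, 5))*(-11) = -28*(6 + 5*(-4 + 2*5))*(-11) = -28*(6 + 5*(-4 + 10))*(-11) = -28*(6 + 5*6)*(-11) = -28*(6 + 30)*(-11) = -28*36*(-11) = -1008*(-11) = 11088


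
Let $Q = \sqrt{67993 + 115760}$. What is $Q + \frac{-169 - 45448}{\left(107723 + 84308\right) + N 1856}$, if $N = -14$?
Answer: $- \frac{45617}{166047} + 3 \sqrt{20417} \approx 428.39$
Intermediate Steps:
$Q = 3 \sqrt{20417}$ ($Q = \sqrt{183753} = 3 \sqrt{20417} \approx 428.66$)
$Q + \frac{-169 - 45448}{\left(107723 + 84308\right) + N 1856} = 3 \sqrt{20417} + \frac{-169 - 45448}{\left(107723 + 84308\right) - 25984} = 3 \sqrt{20417} + \frac{-169 - 45448}{192031 - 25984} = 3 \sqrt{20417} - \frac{45617}{166047} = - \frac{45617}{166047} + 3 \sqrt{20417}$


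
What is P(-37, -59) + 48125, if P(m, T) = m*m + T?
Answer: 49435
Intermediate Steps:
P(m, T) = T + m**2 (P(m, T) = m**2 + T = T + m**2)
P(-37, -59) + 48125 = (-59 + (-37)**2) + 48125 = (-59 + 1369) + 48125 = 1310 + 48125 = 49435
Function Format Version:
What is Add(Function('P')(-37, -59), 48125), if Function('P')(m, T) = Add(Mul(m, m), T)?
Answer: 49435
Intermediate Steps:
Function('P')(m, T) = Add(T, Pow(m, 2)) (Function('P')(m, T) = Add(Pow(m, 2), T) = Add(T, Pow(m, 2)))
Add(Function('P')(-37, -59), 48125) = Add(Add(-59, Pow(-37, 2)), 48125) = Add(Add(-59, 1369), 48125) = Add(1310, 48125) = 49435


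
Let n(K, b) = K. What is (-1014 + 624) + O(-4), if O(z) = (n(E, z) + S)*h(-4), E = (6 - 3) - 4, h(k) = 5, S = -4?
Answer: -415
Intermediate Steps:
E = -1 (E = 3 - 4 = -1)
O(z) = -25 (O(z) = (-1 - 4)*5 = -5*5 = -25)
(-1014 + 624) + O(-4) = (-1014 + 624) - 25 = -390 - 25 = -415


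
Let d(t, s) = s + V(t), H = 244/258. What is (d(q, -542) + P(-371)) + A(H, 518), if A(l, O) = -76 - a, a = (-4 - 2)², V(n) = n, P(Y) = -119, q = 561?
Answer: -212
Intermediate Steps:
a = 36 (a = (-6)² = 36)
H = 122/129 (H = 244*(1/258) = 122/129 ≈ 0.94574)
A(l, O) = -112 (A(l, O) = -76 - 1*36 = -76 - 36 = -112)
d(t, s) = s + t
(d(q, -542) + P(-371)) + A(H, 518) = ((-542 + 561) - 119) - 112 = (19 - 119) - 112 = -100 - 112 = -212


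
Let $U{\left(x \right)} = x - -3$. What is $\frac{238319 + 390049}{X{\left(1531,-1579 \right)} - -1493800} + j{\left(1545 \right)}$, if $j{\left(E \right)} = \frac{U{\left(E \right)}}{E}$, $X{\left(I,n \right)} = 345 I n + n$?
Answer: $\frac{35771722952}{35729313105} \approx 1.0012$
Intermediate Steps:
$X{\left(I,n \right)} = n + 345 I n$ ($X{\left(I,n \right)} = 345 I n + n = n + 345 I n$)
$U{\left(x \right)} = 3 + x$ ($U{\left(x \right)} = x + 3 = 3 + x$)
$j{\left(E \right)} = \frac{3 + E}{E}$
$\frac{238319 + 390049}{X{\left(1531,-1579 \right)} - -1493800} + j{\left(1545 \right)} = \frac{238319 + 390049}{- 1579 \left(1 + 345 \cdot 1531\right) - -1493800} + \frac{3 + 1545}{1545} = \frac{628368}{- 1579 \left(1 + 528195\right) + 1493800} + \frac{1}{1545} \cdot 1548 = \frac{628368}{\left(-1579\right) 528196 + 1493800} + \frac{516}{515} = \frac{628368}{-834021484 + 1493800} + \frac{516}{515} = \frac{628368}{-832527684} + \frac{516}{515} = 628368 \left(- \frac{1}{832527684}\right) + \frac{516}{515} = - \frac{52364}{69377307} + \frac{516}{515} = \frac{35771722952}{35729313105}$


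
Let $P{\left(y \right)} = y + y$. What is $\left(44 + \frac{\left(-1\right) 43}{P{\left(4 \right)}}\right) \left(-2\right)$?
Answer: $- \frac{309}{4} \approx -77.25$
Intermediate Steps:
$P{\left(y \right)} = 2 y$
$\left(44 + \frac{\left(-1\right) 43}{P{\left(4 \right)}}\right) \left(-2\right) = \left(44 + \frac{\left(-1\right) 43}{2 \cdot 4}\right) \left(-2\right) = \left(44 - \frac{43}{8}\right) \left(-2\right) = \frac{309}{8} \left(-2\right) = - \frac{309}{4}$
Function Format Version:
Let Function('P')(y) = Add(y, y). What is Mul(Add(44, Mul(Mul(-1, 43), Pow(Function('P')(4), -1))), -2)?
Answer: Rational(-309, 4) ≈ -77.250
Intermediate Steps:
Function('P')(y) = Mul(2, y)
Mul(Add(44, Mul(Mul(-1, 43), Pow(Function('P')(4), -1))), -2) = Mul(Add(44, Mul(Mul(-1, 43), Pow(Mul(2, 4), -1))), -2) = Mul(Add(44, Mul(-43, Pow(8, -1))), -2) = Mul(Add(44, Mul(-43, Rational(1, 8))), -2) = Mul(Add(44, Rational(-43, 8)), -2) = Mul(Rational(309, 8), -2) = Rational(-309, 4)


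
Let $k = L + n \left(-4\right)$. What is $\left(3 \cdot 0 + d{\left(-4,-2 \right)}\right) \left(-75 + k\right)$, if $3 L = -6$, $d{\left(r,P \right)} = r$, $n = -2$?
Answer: $276$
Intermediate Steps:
$L = -2$ ($L = \frac{1}{3} \left(-6\right) = -2$)
$k = 6$ ($k = -2 - -8 = -2 + 8 = 6$)
$\left(3 \cdot 0 + d{\left(-4,-2 \right)}\right) \left(-75 + k\right) = \left(3 \cdot 0 - 4\right) \left(-75 + 6\right) = \left(0 - 4\right) \left(-69\right) = \left(-4\right) \left(-69\right) = 276$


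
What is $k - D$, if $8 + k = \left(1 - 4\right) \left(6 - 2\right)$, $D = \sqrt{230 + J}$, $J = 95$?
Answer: $-20 - 5 \sqrt{13} \approx -38.028$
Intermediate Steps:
$D = 5 \sqrt{13}$ ($D = \sqrt{230 + 95} = \sqrt{325} = 5 \sqrt{13} \approx 18.028$)
$k = -20$ ($k = -8 + \left(1 - 4\right) \left(6 - 2\right) = -8 + \left(1 - 4\right) 4 = -8 - 12 = -20$)
$k - D = -20 - 5 \sqrt{13}$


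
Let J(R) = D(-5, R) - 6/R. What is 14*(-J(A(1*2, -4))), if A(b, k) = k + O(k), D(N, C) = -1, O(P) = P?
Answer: 7/2 ≈ 3.5000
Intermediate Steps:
A(b, k) = 2*k (A(b, k) = k + k = 2*k)
J(R) = -1 - 6/R
14*(-J(A(1*2, -4))) = 14*(-(-6 - 2*(-4))/(2*(-4))) = 14*(-(-6 - 1*(-8))/(-8)) = 14*(-(-1)*(-6 + 8)/8) = 14*(-(-1)*2/8) = 14*(-1*(-¼)) = 14*(¼) = 7/2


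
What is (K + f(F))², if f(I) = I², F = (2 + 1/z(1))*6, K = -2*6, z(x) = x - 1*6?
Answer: 6843456/625 ≈ 10950.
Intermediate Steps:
z(x) = -6 + x (z(x) = x - 6 = -6 + x)
K = -12
F = 54/5 (F = (2 + 1/(-6 + 1))*6 = (2 + 1/(-5))*6 = (2 - ⅕)*6 = (9/5)*6 = 54/5 ≈ 10.800)
(K + f(F))² = (-12 + (54/5)²)² = (-12 + 2916/25)² = (2616/25)² = 6843456/625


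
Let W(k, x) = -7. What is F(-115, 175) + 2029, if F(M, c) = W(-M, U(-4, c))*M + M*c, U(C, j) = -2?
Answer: -17291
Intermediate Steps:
F(M, c) = -7*M + M*c
F(-115, 175) + 2029 = -115*(-7 + 175) + 2029 = -115*168 + 2029 = -19320 + 2029 = -17291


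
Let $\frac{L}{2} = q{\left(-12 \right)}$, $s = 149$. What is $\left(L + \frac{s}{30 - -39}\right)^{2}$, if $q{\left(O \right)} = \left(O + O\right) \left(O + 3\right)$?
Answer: $\frac{897421849}{4761} \approx 1.8849 \cdot 10^{5}$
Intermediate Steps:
$q{\left(O \right)} = 2 O \left(3 + O\right)$
$L = 432$ ($L = 2 \cdot 2 \left(-12\right) \left(3 - 12\right) = 2 \cdot 2 \left(-12\right) \left(-9\right) = 2 \cdot 216 = 432$)
$\left(L + \frac{s}{30 - -39}\right)^{2} = \left(432 + \frac{149}{30 - -39}\right)^{2} = \left(432 + \frac{149}{30 + 39}\right)^{2} = \left(432 + \frac{149}{69}\right)^{2} = \left(\frac{29957}{69}\right)^{2} = \frac{897421849}{4761}$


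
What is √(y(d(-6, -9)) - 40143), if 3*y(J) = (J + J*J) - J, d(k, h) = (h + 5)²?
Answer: I*√360519/3 ≈ 200.14*I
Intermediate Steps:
d(k, h) = (5 + h)²
y(J) = J²/3 (y(J) = ((J + J*J) - J)/3 = ((J + J²) - J)/3 = J²/3)
√(y(d(-6, -9)) - 40143) = √(((5 - 9)²)²/3 - 40143) = √(((-4)²)²/3 - 40143) = √((⅓)*16² - 40143) = √((⅓)*256 - 40143) = √(256/3 - 40143) = √(-120173/3) = I*√360519/3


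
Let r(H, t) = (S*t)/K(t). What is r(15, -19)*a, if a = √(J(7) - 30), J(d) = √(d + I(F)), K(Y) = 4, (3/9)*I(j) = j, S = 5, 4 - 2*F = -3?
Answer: -95*I*√(120 - 2*√70)/8 ≈ -120.67*I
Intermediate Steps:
F = 7/2 (F = 2 - ½*(-3) = 2 + 3/2 = 7/2 ≈ 3.5000)
I(j) = 3*j
J(d) = √(21/2 + d) (J(d) = √(d + 3*(7/2)) = √(d + 21/2) = √(21/2 + d))
r(H, t) = 5*t/4 (r(H, t) = (5*t)/4 = (5*t)*(¼) = 5*t/4)
a = √(-30 + √70/2) (a = √(√(42 + 4*7)/2 - 30) = √(√(42 + 28)/2 - 30) = √(√70/2 - 30) = √(-30 + √70/2) ≈ 5.081*I)
r(15, -19)*a = ((5/4)*(-19))*(√(-120 + 2*√70)/2) = -95*√(-120 + 2*√70)/8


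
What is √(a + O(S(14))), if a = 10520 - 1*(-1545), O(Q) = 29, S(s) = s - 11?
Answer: √12094 ≈ 109.97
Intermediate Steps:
S(s) = -11 + s
a = 12065 (a = 10520 + 1545 = 12065)
√(a + O(S(14))) = √(12065 + 29) = √12094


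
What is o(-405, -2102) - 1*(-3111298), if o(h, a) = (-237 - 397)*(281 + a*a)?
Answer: -2798334992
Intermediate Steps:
o(h, a) = -178154 - 634*a² (o(h, a) = -634*(281 + a²) = -178154 - 634*a²)
o(-405, -2102) - 1*(-3111298) = (-178154 - 634*(-2102)²) - 1*(-3111298) = (-178154 - 634*4418404) + 3111298 = (-178154 - 2801268136) + 3111298 = -2801446290 + 3111298 = -2798334992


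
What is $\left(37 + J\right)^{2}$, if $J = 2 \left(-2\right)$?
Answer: $1089$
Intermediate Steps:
$J = -4$
$\left(37 + J\right)^{2} = \left(37 - 4\right)^{2} = 33^{2} = 1089$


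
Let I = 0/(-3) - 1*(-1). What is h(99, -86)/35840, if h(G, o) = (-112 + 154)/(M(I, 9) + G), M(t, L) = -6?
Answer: 1/79360 ≈ 1.2601e-5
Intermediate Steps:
I = 1 (I = 0*(-1/3) + 1 = 0 + 1 = 1)
h(G, o) = 42/(-6 + G) (h(G, o) = (-112 + 154)/(-6 + G) = 42/(-6 + G))
h(99, -86)/35840 = (42/(-6 + 99))/35840 = (42/93)*(1/35840) = (42*(1/93))*(1/35840) = (14/31)*(1/35840) = 1/79360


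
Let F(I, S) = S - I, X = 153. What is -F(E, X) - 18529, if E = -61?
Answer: -18743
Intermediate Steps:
-F(E, X) - 18529 = -(153 - 1*(-61)) - 18529 = -(153 + 61) - 18529 = -1*214 - 18529 = -214 - 18529 = -18743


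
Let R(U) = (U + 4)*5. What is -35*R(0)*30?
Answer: -21000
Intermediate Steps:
R(U) = 20 + 5*U (R(U) = (4 + U)*5 = 20 + 5*U)
-35*R(0)*30 = -35*(20 + 5*0)*30 = -35*(20 + 0)*30 = -35*20*30 = -700*30 = -21000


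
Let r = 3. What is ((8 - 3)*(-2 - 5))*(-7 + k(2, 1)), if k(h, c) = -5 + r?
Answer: 315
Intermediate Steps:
k(h, c) = -2 (k(h, c) = -5 + 3 = -2)
((8 - 3)*(-2 - 5))*(-7 + k(2, 1)) = ((8 - 3)*(-2 - 5))*(-7 - 2) = (5*(-7))*(-9) = -35*(-9) = 315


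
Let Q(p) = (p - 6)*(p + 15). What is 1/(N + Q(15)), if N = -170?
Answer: 1/100 ≈ 0.010000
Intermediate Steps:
Q(p) = (-6 + p)*(15 + p)
1/(N + Q(15)) = 1/(-170 + (-90 + 15**2 + 9*15)) = 1/(-170 + (-90 + 225 + 135)) = 1/(-170 + 270) = 1/100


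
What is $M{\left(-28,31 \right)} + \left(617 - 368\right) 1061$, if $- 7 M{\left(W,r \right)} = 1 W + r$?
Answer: $\frac{1849320}{7} \approx 2.6419 \cdot 10^{5}$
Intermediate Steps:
$M{\left(W,r \right)} = - \frac{W}{7} - \frac{r}{7}$ ($M{\left(W,r \right)} = - \frac{1 W + r}{7} = - \frac{W + r}{7} = - \frac{W}{7} - \frac{r}{7}$)
$M{\left(-28,31 \right)} + \left(617 - 368\right) 1061 = \left(\left(- \frac{1}{7}\right) \left(-28\right) - \frac{31}{7}\right) + \left(617 - 368\right) 1061 = \left(4 - \frac{31}{7}\right) + 249 \cdot 1061 = - \frac{3}{7} + 264189 = \frac{1849320}{7}$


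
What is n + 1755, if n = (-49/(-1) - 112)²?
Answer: 5724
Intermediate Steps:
n = 3969 (n = (-49*(-1) - 112)² = (49 - 112)² = (-63)² = 3969)
n + 1755 = 3969 + 1755 = 5724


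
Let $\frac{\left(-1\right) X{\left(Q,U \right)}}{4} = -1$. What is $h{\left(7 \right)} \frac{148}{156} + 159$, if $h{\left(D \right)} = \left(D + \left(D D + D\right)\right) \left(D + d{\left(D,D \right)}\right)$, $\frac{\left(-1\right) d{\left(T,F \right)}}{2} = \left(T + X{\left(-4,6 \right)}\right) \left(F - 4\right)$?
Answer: $- \frac{43776}{13} \approx -3367.4$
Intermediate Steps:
$X{\left(Q,U \right)} = 4$ ($X{\left(Q,U \right)} = \left(-4\right) \left(-1\right) = 4$)
$d{\left(T,F \right)} = - 2 \left(-4 + F\right) \left(4 + T\right)$ ($d{\left(T,F \right)} = - 2 \left(T + 4\right) \left(F - 4\right) = - 2 \left(4 + T\right) \left(-4 + F\right) = - 2 \left(-4 + F\right) \left(4 + T\right)$)
$h{\left(D \right)} = \left(D^{2} + 2 D\right) \left(32 + D - 2 D^{2}\right)$ ($h{\left(D \right)} = \left(D + \left(D D + D\right)\right) \left(D + \left(32 - 8 D + 8 D - 2 D D\right)\right) = \left(D + \left(D^{2} + D\right)\right) \left(D + \left(32 - 8 D + 8 D - 2 D^{2}\right)\right) = \left(D + \left(D + D^{2}\right)\right) \left(D - \left(-32 + 2 D^{2}\right)\right) = \left(D^{2} + 2 D\right) \left(32 + D - 2 D^{2}\right)$)
$h{\left(7 \right)} \frac{148}{156} + 159 = 7 \left(64 - 3 \cdot 7^{2} - 2 \cdot 7^{3} + 34 \cdot 7\right) \frac{148}{156} + 159 = 7 \left(64 - 147 - 686 + 238\right) 148 \cdot \frac{1}{156} + 159 = 7 \left(64 - 147 - 686 + 238\right) \frac{37}{39} + 159 = 7 \left(-531\right) \frac{37}{39} + 159 = \left(-3717\right) \frac{37}{39} + 159 = - \frac{45843}{13} + 159 = - \frac{43776}{13}$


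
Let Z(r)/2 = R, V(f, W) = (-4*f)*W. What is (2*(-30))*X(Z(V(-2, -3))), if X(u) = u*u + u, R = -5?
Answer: -5400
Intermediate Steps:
V(f, W) = -4*W*f
Z(r) = -10 (Z(r) = 2*(-5) = -10)
X(u) = u + u**2 (X(u) = u**2 + u = u + u**2)
(2*(-30))*X(Z(V(-2, -3))) = (2*(-30))*(-10*(1 - 10)) = -(-600)*(-9) = -60*90 = -5400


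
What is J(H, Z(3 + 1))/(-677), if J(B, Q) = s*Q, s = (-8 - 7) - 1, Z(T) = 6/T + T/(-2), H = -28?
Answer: -8/677 ≈ -0.011817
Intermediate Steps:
Z(T) = 6/T - T/2 (Z(T) = 6/T + T*(-1/2) = 6/T - T/2)
s = -16 (s = -15 - 1 = -16)
J(B, Q) = -16*Q
J(H, Z(3 + 1))/(-677) = -16*(6/(3 + 1) - (3 + 1)/2)/(-677) = -16*(6/4 - 1/2*4)*(-1/677) = -16*(6*(1/4) - 2)*(-1/677) = -16*(3/2 - 2)*(-1/677) = -16*(-1/2)*(-1/677) = 8*(-1/677) = -8/677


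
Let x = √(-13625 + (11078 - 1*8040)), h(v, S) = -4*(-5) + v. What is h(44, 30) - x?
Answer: 64 - I*√10587 ≈ 64.0 - 102.89*I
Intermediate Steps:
h(v, S) = 20 + v
x = I*√10587 (x = √(-13625 + (11078 - 8040)) = √(-13625 + 3038) = √(-10587) = I*√10587 ≈ 102.89*I)
h(44, 30) - x = (20 + 44) - I*√10587 = 64 - I*√10587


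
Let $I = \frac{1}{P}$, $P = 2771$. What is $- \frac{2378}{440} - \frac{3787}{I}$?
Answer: $- \frac{2308632129}{220} \approx -1.0494 \cdot 10^{7}$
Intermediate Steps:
$I = \frac{1}{2771} \approx 0.00036088$
$- \frac{2378}{440} - \frac{3787}{I} = - \frac{2378}{440} - 3787 \frac{1}{\frac{1}{2771}} = \left(-2378\right) \frac{1}{440} - 10493777 = - \frac{1189}{220} - 10493777 = - \frac{2308632129}{220}$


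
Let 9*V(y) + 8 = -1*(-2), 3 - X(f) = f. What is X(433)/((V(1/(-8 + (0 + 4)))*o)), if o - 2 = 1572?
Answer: 645/1574 ≈ 0.40978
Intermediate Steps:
X(f) = 3 - f
V(y) = -⅔ (V(y) = -8/9 + (-1*(-2))/9 = -8/9 + (⅑)*2 = -8/9 + 2/9 = -⅔)
o = 1574 (o = 2 + 1572 = 1574)
X(433)/((V(1/(-8 + (0 + 4)))*o)) = (3 - 1*433)/((-⅔*1574)) = (3 - 433)/(-3148/3) = -430*(-3/3148) = 645/1574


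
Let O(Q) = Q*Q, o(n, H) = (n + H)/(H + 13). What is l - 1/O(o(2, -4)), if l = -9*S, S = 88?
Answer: -3249/4 ≈ -812.25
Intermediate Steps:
o(n, H) = (H + n)/(13 + H)
O(Q) = Q**2
l = -792 (l = -9*88 = -792)
l - 1/O(o(2, -4)) = -792 - 1/(((-4 + 2)/(13 - 4))**2) = -792 - 1/((-2/9)**2) = -792 - 1/4/81 = -792 - 1*81/4 = -792 - 81/4 = -3249/4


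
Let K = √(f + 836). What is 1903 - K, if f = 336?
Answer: 1903 - 2*√293 ≈ 1868.8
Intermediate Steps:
K = 2*√293 (K = √(336 + 836) = √1172 = 2*√293 ≈ 34.234)
1903 - K = 1903 - 2*√293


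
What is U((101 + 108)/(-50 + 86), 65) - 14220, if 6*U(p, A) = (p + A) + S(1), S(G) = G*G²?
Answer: -3068935/216 ≈ -14208.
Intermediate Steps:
S(G) = G³
U(p, A) = ⅙ + A/6 + p/6 (U(p, A) = ((p + A) + 1³)/6 = ((A + p) + 1)/6 = (1 + A + p)/6 = ⅙ + A/6 + p/6)
U((101 + 108)/(-50 + 86), 65) - 14220 = (⅙ + (⅙)*65 + ((101 + 108)/(-50 + 86))/6) - 14220 = (⅙ + 65/6 + (209/36)/6) - 14220 = (⅙ + 65/6 + (209*(1/36))/6) - 14220 = (⅙ + 65/6 + (⅙)*(209/36)) - 14220 = (⅙ + 65/6 + 209/216) - 14220 = 2585/216 - 14220 = -3068935/216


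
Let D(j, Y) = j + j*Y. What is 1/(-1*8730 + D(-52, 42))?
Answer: -1/10966 ≈ -9.1191e-5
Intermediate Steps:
D(j, Y) = j + Y*j
1/(-1*8730 + D(-52, 42)) = 1/(-1*8730 - 52*(1 + 42)) = 1/(-8730 - 52*43) = 1/(-8730 - 2236) = 1/(-10966) = -1/10966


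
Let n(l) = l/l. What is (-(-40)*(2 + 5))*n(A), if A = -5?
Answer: 280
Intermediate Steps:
n(l) = 1
(-(-40)*(2 + 5))*n(A) = -(-40)*(2 + 5)*1 = -(-40)*7*1 = -10*(-28)*1 = 280*1 = 280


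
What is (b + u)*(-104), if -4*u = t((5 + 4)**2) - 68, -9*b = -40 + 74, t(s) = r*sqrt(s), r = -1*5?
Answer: -22906/9 ≈ -2545.1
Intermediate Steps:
r = -5
t(s) = -5*sqrt(s)
b = -34/9 (b = -(-40 + 74)/9 = -1/9*34 = -34/9 ≈ -3.7778)
u = 113/4 (u = -(-5*sqrt((5 + 4)**2) - 68)/4 = -(-5*sqrt(9**2) - 68)/4 = -(-5*sqrt(81) - 68)/4 = -(-5*9 - 68)/4 = -(-45 - 68)/4 = -1/4*(-113) = 113/4 ≈ 28.250)
(b + u)*(-104) = (-34/9 + 113/4)*(-104) = (881/36)*(-104) = -22906/9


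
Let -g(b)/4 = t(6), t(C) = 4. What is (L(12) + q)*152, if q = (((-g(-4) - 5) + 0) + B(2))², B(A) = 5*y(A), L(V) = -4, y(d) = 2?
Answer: 66424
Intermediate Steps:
g(b) = -16 (g(b) = -4*4 = -16)
B(A) = 10 (B(A) = 5*2 = 10)
q = 441 (q = (((-1*(-16) - 5) + 0) + 10)² = (((16 - 5) + 0) + 10)² = ((11 + 0) + 10)² = (11 + 10)² = 21² = 441)
(L(12) + q)*152 = (-4 + 441)*152 = 437*152 = 66424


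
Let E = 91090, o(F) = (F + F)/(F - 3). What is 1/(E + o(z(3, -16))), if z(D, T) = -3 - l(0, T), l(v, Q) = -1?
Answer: 5/455454 ≈ 1.0978e-5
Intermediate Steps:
z(D, T) = -2 (z(D, T) = -3 - 1*(-1) = -3 + 1 = -2)
o(F) = 2*F/(-3 + F) (o(F) = (2*F)/(-3 + F) = 2*F/(-3 + F))
1/(E + o(z(3, -16))) = 1/(91090 + 2*(-2)/(-3 - 2)) = 1/(91090 + 2*(-2)/(-5)) = 1/(91090 + 2*(-2)*(-⅕)) = 1/(91090 + ⅘) = 1/(455454/5) = 5/455454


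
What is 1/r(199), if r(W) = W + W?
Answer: 1/398 ≈ 0.0025126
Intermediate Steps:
r(W) = 2*W
1/r(199) = 1/(2*199) = 1/398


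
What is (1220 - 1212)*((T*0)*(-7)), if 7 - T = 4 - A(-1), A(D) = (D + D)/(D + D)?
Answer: 0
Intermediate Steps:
A(D) = 1 (A(D) = (2*D)/((2*D)) = (2*D)*(1/(2*D)) = 1)
T = 4 (T = 7 - (4 - 1*1) = 7 - (4 - 1) = 7 - 1*3 = 7 - 3 = 4)
(1220 - 1212)*((T*0)*(-7)) = (1220 - 1212)*((4*0)*(-7)) = 8*(0*(-7)) = 8*0 = 0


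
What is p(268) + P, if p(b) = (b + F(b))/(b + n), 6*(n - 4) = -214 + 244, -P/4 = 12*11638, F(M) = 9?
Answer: -558623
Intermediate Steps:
P = -558624 (P = -48*11638 = -4*139656 = -558624)
n = 9 (n = 4 + (-214 + 244)/6 = 4 + (⅙)*30 = 4 + 5 = 9)
p(b) = 1 (p(b) = (b + 9)/(b + 9) = (9 + b)/(9 + b) = 1)
p(268) + P = 1 - 558624 = -558623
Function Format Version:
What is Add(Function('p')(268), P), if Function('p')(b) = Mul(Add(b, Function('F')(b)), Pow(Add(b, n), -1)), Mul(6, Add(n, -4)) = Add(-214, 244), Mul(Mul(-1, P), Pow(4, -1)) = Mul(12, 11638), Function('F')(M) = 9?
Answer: -558623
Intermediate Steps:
P = -558624 (P = Mul(-4, Mul(12, 11638)) = Mul(-4, 139656) = -558624)
n = 9 (n = Add(4, Mul(Rational(1, 6), Add(-214, 244))) = Add(4, Mul(Rational(1, 6), 30)) = Add(4, 5) = 9)
Function('p')(b) = 1 (Function('p')(b) = Mul(Add(b, 9), Pow(Add(b, 9), -1)) = Mul(Add(9, b), Pow(Add(9, b), -1)) = 1)
Add(Function('p')(268), P) = Add(1, -558624) = -558623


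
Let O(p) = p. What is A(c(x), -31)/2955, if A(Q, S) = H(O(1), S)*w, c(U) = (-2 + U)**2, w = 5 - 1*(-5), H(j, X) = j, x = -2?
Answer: 2/591 ≈ 0.0033841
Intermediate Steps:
w = 10 (w = 5 + 5 = 10)
A(Q, S) = 10 (A(Q, S) = 1*10 = 10)
A(c(x), -31)/2955 = 10/2955 = 10*(1/2955) = 2/591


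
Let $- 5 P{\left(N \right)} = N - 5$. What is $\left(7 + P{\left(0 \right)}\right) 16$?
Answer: $128$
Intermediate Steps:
$P{\left(N \right)} = 1 - \frac{N}{5}$ ($P{\left(N \right)} = - \frac{N - 5}{5} = - \frac{-5 + N}{5} = 1 - \frac{N}{5}$)
$\left(7 + P{\left(0 \right)}\right) 16 = \left(7 + \left(1 - 0\right)\right) 16 = \left(7 + \left(1 + 0\right)\right) 16 = \left(7 + 1\right) 16 = 8 \cdot 16 = 128$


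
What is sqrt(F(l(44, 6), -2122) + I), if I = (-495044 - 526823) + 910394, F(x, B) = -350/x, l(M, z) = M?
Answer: 3*I*sqrt(5995198)/22 ≈ 333.89*I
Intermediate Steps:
I = -111473 (I = -1021867 + 910394 = -111473)
sqrt(F(l(44, 6), -2122) + I) = sqrt(-350/44 - 111473) = sqrt(-350*1/44 - 111473) = sqrt(-175/22 - 111473) = sqrt(-2452581/22) = 3*I*sqrt(5995198)/22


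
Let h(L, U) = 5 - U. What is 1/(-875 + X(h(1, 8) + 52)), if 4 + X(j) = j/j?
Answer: -1/878 ≈ -0.0011390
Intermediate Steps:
X(j) = -3 (X(j) = -4 + j/j = -4 + 1 = -3)
1/(-875 + X(h(1, 8) + 52)) = 1/(-875 - 3) = 1/(-878) = -1/878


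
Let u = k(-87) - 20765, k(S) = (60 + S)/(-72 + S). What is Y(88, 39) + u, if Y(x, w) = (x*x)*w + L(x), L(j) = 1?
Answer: 14906365/53 ≈ 2.8125e+5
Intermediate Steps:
k(S) = (60 + S)/(-72 + S)
Y(x, w) = 1 + w*x² (Y(x, w) = (x*x)*w + 1 = x²*w + 1 = w*x² + 1 = 1 + w*x²)
u = -1100536/53 (u = (60 - 87)/(-72 - 87) - 20765 = -27/(-159) - 20765 = -1/159*(-27) - 20765 = 9/53 - 20765 = -1100536/53 ≈ -20765.)
Y(88, 39) + u = (1 + 39*88²) - 1100536/53 = (1 + 39*7744) - 1100536/53 = (1 + 302016) - 1100536/53 = 302017 - 1100536/53 = 14906365/53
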